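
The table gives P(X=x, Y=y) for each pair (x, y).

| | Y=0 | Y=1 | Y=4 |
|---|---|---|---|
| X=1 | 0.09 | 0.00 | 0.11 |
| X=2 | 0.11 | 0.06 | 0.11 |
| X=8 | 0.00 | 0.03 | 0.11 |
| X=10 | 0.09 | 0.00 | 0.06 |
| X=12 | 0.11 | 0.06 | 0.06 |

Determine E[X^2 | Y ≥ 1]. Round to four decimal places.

55.0500

P(Y ≥ 1) = 0.60.
Σ X^2·P over the event = 1·(0.11) + 4·(0.06) + 4·(0.11) + 64·(0.03) + 64·(0.11) + 100·(0.06) + 144·(0.06) + 144·(0.06) = 33.03.
E[X^2 | Y ≥ 1] = (33.03) / (0.60) = 55.0500.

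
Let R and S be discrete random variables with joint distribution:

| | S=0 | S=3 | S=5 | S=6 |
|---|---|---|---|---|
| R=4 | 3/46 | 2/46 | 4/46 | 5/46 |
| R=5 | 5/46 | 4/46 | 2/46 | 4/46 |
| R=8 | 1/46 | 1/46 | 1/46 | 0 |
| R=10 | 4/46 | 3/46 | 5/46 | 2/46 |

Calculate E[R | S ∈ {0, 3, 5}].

P(S ∈ {0, 3, 5}) = 35/46.
Summing R·P(R=x,S=y) over the conditioning event gives 235/46.
E[R | S ∈ {0, 3, 5}] = (235/46) / (35/46) = 47/7.

47/7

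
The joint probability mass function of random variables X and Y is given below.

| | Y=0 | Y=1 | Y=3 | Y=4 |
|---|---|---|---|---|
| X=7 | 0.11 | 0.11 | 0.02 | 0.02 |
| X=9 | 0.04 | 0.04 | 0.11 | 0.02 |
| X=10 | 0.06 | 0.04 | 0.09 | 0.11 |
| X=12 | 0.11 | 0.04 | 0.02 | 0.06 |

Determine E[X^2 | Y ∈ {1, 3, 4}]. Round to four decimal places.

P(Y ∈ {1, 3, 4}) = 0.68.
Summing X^2·P(X=x,Y=y) over the conditioning event gives 62.40.
E[X^2 | Y ∈ {1, 3, 4}] = (62.40) / (0.68) = 91.7647.

91.7647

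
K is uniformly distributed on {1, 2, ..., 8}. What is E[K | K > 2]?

Given K > 2, K is equally likely to be any of {3, 4, 5, 6, 7, 8}.
E[K | K > 2] = (3 + 4 + 5 + 6 + 7 + 8) / 6 = 11/2.

11/2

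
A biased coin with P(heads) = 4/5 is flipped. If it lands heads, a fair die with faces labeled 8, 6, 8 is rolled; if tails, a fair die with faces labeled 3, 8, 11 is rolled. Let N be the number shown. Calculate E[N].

E[N | heads] = (8+6+8)/3 = 22/3.
E[N | tails] = (3+8+11)/3 = 22/3.
By the law of total expectation,
E[N] = (4/5)·(22/3) + (1/5)·(22/3) = 22/3.

22/3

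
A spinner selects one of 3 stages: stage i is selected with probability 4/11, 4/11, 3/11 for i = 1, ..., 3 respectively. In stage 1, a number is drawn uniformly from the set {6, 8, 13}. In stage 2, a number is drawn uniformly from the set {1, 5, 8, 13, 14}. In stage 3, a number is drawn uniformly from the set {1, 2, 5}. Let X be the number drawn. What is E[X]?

384/55

E[X | stage 1] = (6+8+13)/3 = 9.
E[X | stage 2] = (1+5+8+13+14)/5 = 41/5.
E[X | stage 3] = (1+2+5)/3 = 8/3.
E[X] = (4/11)·(9) + (4/11)·(41/5) + (3/11)·(8/3) = 384/55.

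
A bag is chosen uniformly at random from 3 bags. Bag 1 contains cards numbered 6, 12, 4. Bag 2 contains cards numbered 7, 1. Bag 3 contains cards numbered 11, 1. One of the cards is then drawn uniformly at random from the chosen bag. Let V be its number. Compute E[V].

52/9

E[V | bag 1] = (6+12+4)/3 = 22/3.
E[V | bag 2] = (7+1)/2 = 4.
E[V | bag 3] = (11+1)/2 = 6.
By the law of total expectation,
E[V] = (1/3)·(22/3) + (1/3)·(4) + (1/3)·(6) = 52/9.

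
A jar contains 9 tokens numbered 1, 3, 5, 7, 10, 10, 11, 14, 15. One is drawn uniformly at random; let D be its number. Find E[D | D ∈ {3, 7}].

5

P(D ∈ {3, 7}) = 2/9.
Σ over the event: 3·1/9 + 7·1/9 = 10/9.
E[D | D ∈ {3, 7}] = (10/9) / (2/9) = 5.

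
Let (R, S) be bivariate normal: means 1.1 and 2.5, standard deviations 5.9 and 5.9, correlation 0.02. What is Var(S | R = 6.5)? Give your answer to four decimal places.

34.7961

The conditional variance in a bivariate normal is σ_S²(1 − ρ²), independent of x.
Var(S | R=6.5) = (5.9)²·(1 − (0.02)²) = 34.81·0.9996 = 34.7961.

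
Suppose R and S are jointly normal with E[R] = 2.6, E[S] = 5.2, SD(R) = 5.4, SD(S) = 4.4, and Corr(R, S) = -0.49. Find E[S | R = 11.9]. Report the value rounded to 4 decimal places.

1.4869

E[S | R=x] = μ_S + ρ(σ_S/σ_R)(x − μ_R) for jointly normal variables.
E[S | R=11.9] = 5.2 + (-0.49)·(4.4/5.4)·(11.9 − (2.6)) = 5.2 + (-0.39926)·(9.3) = 1.4869.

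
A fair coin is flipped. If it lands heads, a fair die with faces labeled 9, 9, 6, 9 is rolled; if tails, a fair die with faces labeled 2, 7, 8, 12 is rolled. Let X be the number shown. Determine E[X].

31/4

E[X | heads] = (9+9+6+9)/4 = 33/4.
E[X | tails] = (2+7+8+12)/4 = 29/4.
E[X] = (1/2)·(33/4) + (1/2)·(29/4) = 31/4.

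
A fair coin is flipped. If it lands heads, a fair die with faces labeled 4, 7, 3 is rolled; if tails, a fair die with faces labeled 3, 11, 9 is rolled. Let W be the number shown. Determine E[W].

37/6

E[W | heads] = (4+7+3)/3 = 14/3.
E[W | tails] = (3+11+9)/3 = 23/3.
E[W] = (1/2)·(14/3) + (1/2)·(23/3) = 37/6.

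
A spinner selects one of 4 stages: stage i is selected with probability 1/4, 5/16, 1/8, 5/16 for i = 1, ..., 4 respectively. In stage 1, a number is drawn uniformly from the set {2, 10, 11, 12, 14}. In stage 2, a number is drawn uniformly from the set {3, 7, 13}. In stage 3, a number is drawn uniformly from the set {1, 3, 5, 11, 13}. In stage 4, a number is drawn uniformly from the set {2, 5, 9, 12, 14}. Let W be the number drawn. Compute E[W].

1991/240

E[W | stage 1] = (2+10+11+12+14)/5 = 49/5.
E[W | stage 2] = (3+7+13)/3 = 23/3.
E[W | stage 3] = (1+3+5+11+13)/5 = 33/5.
E[W | stage 4] = (2+5+9+12+14)/5 = 42/5.
By the law of total expectation,
E[W] = (1/4)·(49/5) + (5/16)·(23/3) + (1/8)·(33/5) + (5/16)·(42/5) = 1991/240.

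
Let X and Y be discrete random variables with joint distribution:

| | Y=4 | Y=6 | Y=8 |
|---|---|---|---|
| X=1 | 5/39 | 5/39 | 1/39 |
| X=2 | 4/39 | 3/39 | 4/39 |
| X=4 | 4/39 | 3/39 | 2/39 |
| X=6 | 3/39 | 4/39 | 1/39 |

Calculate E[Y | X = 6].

P(X = 6) = 8/39.
Σ Y·P over the event = 4·(3/39) + 6·(4/39) + 8·(1/39) = 44/39.
E[Y | X = 6] = (44/39) / (8/39) = 11/2.

11/2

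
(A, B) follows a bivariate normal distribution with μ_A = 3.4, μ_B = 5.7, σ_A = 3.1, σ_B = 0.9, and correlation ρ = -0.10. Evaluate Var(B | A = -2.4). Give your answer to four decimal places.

The conditional variance in a bivariate normal is σ_B²(1 − ρ²), independent of x.
Var(B | A=-2.4) = (0.9)²·(1 − (-0.10)²) = 0.81·0.99 = 0.8019.

0.8019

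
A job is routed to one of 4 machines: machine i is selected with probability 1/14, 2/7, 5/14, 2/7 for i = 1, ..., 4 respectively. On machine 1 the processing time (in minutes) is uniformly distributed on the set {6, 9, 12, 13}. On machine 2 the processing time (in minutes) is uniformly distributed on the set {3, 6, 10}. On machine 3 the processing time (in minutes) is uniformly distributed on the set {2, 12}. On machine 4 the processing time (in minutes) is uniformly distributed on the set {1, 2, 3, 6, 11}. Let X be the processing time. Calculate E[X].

1331/210

E[X | machine 1] = (6+9+12+13)/4 = 10.
E[X | machine 2] = (3+6+10)/3 = 19/3.
E[X | machine 3] = (2+12)/2 = 7.
E[X | machine 4] = (1+2+3+6+11)/5 = 23/5.
E[X] = (1/14)·(10) + (2/7)·(19/3) + (5/14)·(7) + (2/7)·(23/5) = 1331/210.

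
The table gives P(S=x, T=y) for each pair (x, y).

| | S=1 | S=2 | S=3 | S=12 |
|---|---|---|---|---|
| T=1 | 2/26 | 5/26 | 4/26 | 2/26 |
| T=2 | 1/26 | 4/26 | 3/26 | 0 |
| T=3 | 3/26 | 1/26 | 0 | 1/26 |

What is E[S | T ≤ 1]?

48/13

P(T ≤ 1) = 1/2.
Σ S·P over the event = 1·(2/26) + 2·(5/26) + 3·(4/26) + 12·(2/26) = 24/13.
E[S | T ≤ 1] = (24/13) / (1/2) = 48/13.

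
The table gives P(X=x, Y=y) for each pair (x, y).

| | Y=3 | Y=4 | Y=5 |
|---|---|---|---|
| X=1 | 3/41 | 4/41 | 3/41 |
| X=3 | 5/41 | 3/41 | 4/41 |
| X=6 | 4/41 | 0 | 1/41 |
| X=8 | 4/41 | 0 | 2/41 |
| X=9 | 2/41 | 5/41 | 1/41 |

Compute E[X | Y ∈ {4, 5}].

P(Y ∈ {4, 5}) = 23/41.
Σ X·P over the event = 1·(4/41) + 1·(3/41) + 3·(3/41) + 3·(4/41) + 6·(1/41) + 8·(2/41) + 9·(5/41) + 9·(1/41) = 104/41.
E[X | Y ∈ {4, 5}] = (104/41) / (23/41) = 104/23.

104/23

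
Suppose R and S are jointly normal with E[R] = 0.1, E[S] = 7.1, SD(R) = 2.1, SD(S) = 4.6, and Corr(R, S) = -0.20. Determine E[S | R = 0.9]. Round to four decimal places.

6.7495

The regression of S on R has slope ρ·σ_S/σ_R and passes through (μ_R, μ_S).
E[S | R=0.9] = 7.1 + (-0.20)·(4.6/2.1)·(0.9 − (0.1)) = 7.1 + (-0.4381)·(0.8) = 6.7495.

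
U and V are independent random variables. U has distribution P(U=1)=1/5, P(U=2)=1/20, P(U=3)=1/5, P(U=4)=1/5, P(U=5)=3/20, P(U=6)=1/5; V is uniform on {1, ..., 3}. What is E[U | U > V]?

191/42

P(U > V) = 7/10.
Summing U·P(x,y) over outcomes with U > V gives 191/60.
E[U | U > V] = (191/60) / (7/10) = 191/42.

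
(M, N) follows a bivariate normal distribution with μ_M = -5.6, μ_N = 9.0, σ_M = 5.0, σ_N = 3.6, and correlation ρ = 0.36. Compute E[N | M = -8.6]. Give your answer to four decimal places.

8.2224

E[N | M=x] = μ_N + ρ(σ_N/σ_M)(x − μ_M) for jointly normal variables.
E[N | M=-8.6] = 9.0 + (0.36)·(3.6/5.0)·(-8.6 − (-5.6)) = 9.0 + (0.2592)·(-3) = 8.2224.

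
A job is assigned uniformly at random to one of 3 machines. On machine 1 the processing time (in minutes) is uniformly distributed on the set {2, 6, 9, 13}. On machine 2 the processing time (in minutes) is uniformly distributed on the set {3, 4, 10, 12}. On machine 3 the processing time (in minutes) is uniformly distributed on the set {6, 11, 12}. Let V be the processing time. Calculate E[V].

293/36

E[V | machine 1] = (2+6+9+13)/4 = 15/2.
E[V | machine 2] = (3+4+10+12)/4 = 29/4.
E[V | machine 3] = (6+11+12)/3 = 29/3.
By the law of total expectation,
E[V] = (1/3)·(15/2) + (1/3)·(29/4) + (1/3)·(29/3) = 293/36.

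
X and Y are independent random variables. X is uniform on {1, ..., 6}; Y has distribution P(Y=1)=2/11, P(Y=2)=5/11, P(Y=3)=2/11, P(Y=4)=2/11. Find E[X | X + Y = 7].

P(X + Y = 7) = 1/6.
Summing X·P(x,y) over outcomes with X + Y = 7 gives 17/22.
E[X | X + Y = 7] = (17/22) / (1/6) = 51/11.

51/11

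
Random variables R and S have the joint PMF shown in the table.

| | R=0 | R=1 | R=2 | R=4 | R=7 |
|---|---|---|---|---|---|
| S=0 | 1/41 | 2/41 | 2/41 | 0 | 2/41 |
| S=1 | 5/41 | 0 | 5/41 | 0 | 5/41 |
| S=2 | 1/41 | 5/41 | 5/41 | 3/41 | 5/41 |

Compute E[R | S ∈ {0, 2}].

P(S ∈ {0, 2}) = 26/41.
Summing R·P(R=x,S=y) over the conditioning event gives 2.
E[R | S ∈ {0, 2}] = (2) / (26/41) = 41/13.

41/13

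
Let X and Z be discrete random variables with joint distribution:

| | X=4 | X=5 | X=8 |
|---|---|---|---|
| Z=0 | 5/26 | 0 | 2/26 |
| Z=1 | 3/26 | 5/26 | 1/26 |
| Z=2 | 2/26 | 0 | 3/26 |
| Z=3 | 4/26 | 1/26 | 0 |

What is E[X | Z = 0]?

P(Z = 0) = 7/26.
Summing X·P(X=x,Z=y) over the conditioning event gives 18/13.
E[X | Z = 0] = (18/13) / (7/26) = 36/7.

36/7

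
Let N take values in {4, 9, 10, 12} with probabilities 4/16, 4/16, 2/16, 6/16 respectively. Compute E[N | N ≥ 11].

12

P(N ≥ 11) = 3/8.
Σ over the event: 12·3/8 = 9/2.
E[N | N ≥ 11] = (9/2) / (3/8) = 12.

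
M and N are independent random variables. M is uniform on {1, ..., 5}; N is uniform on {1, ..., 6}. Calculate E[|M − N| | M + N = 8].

2

Outcomes with M + N = 8: (2,6), (3,5), (4,4), (5,3), each with probability 1/30.
E[|M − N| | M + N = 8] = (4 + 2 + 0 + 2) / 4 = 2.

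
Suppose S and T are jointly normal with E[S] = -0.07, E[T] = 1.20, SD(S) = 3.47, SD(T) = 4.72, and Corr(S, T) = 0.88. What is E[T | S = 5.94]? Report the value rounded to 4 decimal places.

8.3940

E[T | S=x] = μ_T + ρ(σ_T/σ_S)(x − μ_S) for jointly normal variables.
E[T | S=5.94] = 1.20 + (0.88)·(4.72/3.47)·(5.94 − (-0.07)) = 1.20 + (1.197)·(6.01) = 8.3940.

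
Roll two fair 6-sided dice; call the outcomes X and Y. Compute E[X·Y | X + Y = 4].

10/3

Outcomes with X + Y = 4: (1,3), (2,2), (3,1), each with probability 1/36.
E[X·Y | X + Y = 4] = (3 + 4 + 3) / 3 = 10/3.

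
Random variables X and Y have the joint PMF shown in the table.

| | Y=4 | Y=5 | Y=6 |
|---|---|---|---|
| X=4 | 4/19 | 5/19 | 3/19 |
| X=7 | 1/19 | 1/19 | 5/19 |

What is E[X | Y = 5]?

P(Y = 5) = 6/19.
Σ X·P over the event = 4·(5/19) + 7·(1/19) = 27/19.
E[X | Y = 5] = (27/19) / (6/19) = 9/2.

9/2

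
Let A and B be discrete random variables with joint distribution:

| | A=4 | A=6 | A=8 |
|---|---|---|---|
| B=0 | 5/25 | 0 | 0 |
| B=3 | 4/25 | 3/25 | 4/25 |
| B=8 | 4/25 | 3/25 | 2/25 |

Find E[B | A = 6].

11/2

P(A = 6) = 6/25.
Σ B·P over the event = 3·(3/25) + 8·(3/25) = 33/25.
E[B | A = 6] = (33/25) / (6/25) = 11/2.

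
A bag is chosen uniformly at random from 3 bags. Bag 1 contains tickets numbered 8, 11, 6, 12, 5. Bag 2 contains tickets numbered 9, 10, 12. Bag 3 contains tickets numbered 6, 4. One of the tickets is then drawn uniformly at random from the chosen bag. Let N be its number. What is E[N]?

356/45

E[N | bag 1] = (8+11+6+12+5)/5 = 42/5.
E[N | bag 2] = (9+10+12)/3 = 31/3.
E[N | bag 3] = (6+4)/2 = 5.
E[N] = (1/3)·(42/5) + (1/3)·(31/3) + (1/3)·(5) = 356/45.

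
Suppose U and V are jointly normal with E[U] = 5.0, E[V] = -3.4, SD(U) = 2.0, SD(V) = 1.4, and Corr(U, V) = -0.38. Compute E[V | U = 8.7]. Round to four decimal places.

-4.3842

The regression of V on U has slope ρ·σ_V/σ_U and passes through (μ_U, μ_V).
E[V | U=8.7] = -3.4 + (-0.38)·(1.4/2.0)·(8.7 − (5.0)) = -3.4 + (-0.266)·(3.7) = -4.3842.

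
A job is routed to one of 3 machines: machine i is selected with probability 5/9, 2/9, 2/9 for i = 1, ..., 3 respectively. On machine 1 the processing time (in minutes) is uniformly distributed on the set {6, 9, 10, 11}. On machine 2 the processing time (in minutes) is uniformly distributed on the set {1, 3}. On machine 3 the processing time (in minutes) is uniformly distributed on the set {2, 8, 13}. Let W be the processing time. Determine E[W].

E[W | machine 1] = (6+9+10+11)/4 = 9.
E[W | machine 2] = (1+3)/2 = 2.
E[W | machine 3] = (2+8+13)/3 = 23/3.
E[W] = (5/9)·(9) + (2/9)·(2) + (2/9)·(23/3) = 193/27.

193/27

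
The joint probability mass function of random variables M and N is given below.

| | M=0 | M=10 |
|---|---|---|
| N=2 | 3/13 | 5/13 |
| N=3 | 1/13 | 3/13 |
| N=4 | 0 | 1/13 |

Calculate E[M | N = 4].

P(N = 4) = 1/13.
Σ M·P over the event = 10·(1/13) = 10/13.
E[M | N = 4] = (10/13) / (1/13) = 10.

10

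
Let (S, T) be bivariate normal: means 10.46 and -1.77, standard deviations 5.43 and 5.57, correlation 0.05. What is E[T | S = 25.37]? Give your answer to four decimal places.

-1.0053

E[T | S=x] = μ_T + ρ(σ_T/σ_S)(x − μ_S) for jointly normal variables.
E[T | S=25.37] = -1.77 + (0.05)·(5.57/5.43)·(25.37 − (10.46)) = -1.77 + (0.051289)·(14.91) = -1.0053.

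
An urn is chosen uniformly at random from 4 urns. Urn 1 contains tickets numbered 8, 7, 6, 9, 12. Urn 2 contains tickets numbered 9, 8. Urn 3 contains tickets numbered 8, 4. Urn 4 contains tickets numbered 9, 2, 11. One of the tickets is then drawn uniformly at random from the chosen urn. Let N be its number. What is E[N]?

E[N | urn 1] = (8+7+6+9+12)/5 = 42/5.
E[N | urn 2] = (9+8)/2 = 17/2.
E[N | urn 3] = (8+4)/2 = 6.
E[N | urn 4] = (9+2+11)/3 = 22/3.
By the law of total expectation,
E[N] = (1/4)·(42/5) + (1/4)·(17/2) + (1/4)·(6) + (1/4)·(22/3) = 907/120.

907/120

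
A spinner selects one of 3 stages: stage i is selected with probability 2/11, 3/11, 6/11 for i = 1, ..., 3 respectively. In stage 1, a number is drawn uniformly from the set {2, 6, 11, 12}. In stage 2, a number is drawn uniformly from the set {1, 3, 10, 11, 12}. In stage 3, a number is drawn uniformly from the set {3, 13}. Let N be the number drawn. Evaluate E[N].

E[N | stage 1] = (2+6+11+12)/4 = 31/4.
E[N | stage 2] = (1+3+10+11+12)/5 = 37/5.
E[N | stage 3] = (3+13)/2 = 8.
E[N] = (2/11)·(31/4) + (3/11)·(37/5) + (6/11)·(8) = 857/110.

857/110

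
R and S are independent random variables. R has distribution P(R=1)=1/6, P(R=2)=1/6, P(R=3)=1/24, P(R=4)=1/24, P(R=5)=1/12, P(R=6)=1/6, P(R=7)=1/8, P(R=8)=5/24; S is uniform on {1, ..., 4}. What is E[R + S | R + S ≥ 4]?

166/21

P(R + S ≥ 4) = 7/8.
Summing (R+S)·P(x,y) over outcomes with R + S ≥ 4 gives 83/12.
E[R + S | R + S ≥ 4] = (83/12) / (7/8) = 166/21.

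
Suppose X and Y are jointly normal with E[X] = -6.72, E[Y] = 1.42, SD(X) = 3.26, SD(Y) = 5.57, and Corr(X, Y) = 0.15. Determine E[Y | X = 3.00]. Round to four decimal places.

E[Y | X=x] = μ_Y + ρ(σ_Y/σ_X)(x − μ_X) for jointly normal variables.
E[Y | X=3.00] = 1.42 + (0.15)·(5.57/3.26)·(3.00 − (-6.72)) = 1.42 + (0.25629)·(9.72) = 3.9111.

3.9111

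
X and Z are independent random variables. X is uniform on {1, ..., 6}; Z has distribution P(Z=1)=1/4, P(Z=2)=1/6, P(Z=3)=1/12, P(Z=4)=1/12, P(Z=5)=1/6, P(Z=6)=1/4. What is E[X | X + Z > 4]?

P(X + Z > 4) = 29/36.
Summing X·P(x,y) over outcomes with X + Z > 4 gives 227/72.
E[X | X + Z > 4] = (227/72) / (29/36) = 227/58.

227/58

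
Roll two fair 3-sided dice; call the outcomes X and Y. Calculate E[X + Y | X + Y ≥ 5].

P(X + Y ≥ 5) = 1/3.
Summing (X+Y)·P(x,y) over outcomes with X + Y ≥ 5 gives 16/9.
E[X + Y | X + Y ≥ 5] = (16/9) / (1/3) = 16/3.

16/3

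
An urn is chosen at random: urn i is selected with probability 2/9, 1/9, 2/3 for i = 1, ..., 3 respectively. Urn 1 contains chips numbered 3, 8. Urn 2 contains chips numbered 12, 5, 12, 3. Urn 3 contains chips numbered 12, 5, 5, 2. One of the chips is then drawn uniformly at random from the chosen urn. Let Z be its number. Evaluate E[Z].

55/9

E[Z | urn 1] = (3+8)/2 = 11/2.
E[Z | urn 2] = (12+5+12+3)/4 = 8.
E[Z | urn 3] = (12+5+5+2)/4 = 6.
E[Z] = (2/9)·(11/2) + (1/9)·(8) + (2/3)·(6) = 55/9.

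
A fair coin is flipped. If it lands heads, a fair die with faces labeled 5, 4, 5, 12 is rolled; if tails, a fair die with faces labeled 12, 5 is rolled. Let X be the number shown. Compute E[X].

E[X | heads] = (5+4+5+12)/4 = 13/2.
E[X | tails] = (12+5)/2 = 17/2.
E[X] = (1/2)·(13/2) + (1/2)·(17/2) = 15/2.

15/2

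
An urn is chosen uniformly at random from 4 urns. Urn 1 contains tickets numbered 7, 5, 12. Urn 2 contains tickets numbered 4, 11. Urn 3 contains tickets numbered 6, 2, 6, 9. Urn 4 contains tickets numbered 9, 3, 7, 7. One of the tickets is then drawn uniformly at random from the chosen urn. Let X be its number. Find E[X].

111/16

E[X | urn 1] = (7+5+12)/3 = 8.
E[X | urn 2] = (4+11)/2 = 15/2.
E[X | urn 3] = (6+2+6+9)/4 = 23/4.
E[X | urn 4] = (9+3+7+7)/4 = 13/2.
E[X] = (1/4)·(8) + (1/4)·(15/2) + (1/4)·(23/4) + (1/4)·(13/2) = 111/16.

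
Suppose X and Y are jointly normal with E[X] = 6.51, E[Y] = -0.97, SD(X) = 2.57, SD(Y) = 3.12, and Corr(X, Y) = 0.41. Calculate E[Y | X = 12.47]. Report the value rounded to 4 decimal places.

1.9965

For a bivariate normal, E[Y | X=x] = μ_Y + ρ·(σ_Y/σ_X)·(x − μ_X).
E[Y | X=12.47] = -0.97 + (0.41)·(3.12/2.57)·(12.47 − (6.51)) = -0.97 + (0.49774)·(5.96) = 1.9965.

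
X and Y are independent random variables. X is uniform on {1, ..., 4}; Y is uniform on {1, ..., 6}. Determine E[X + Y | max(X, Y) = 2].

10/3

Outcomes with max(X, Y) = 2: (1,2), (2,1), (2,2), each with probability 1/24.
E[X + Y | max(X, Y) = 2] = (3 + 3 + 4) / 3 = 10/3.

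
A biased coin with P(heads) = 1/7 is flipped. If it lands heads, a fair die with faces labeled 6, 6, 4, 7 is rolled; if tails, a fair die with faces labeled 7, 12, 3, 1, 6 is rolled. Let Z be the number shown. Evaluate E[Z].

E[Z | heads] = (6+6+4+7)/4 = 23/4.
E[Z | tails] = (7+12+3+1+6)/5 = 29/5.
By the law of total expectation,
E[Z] = (1/7)·(23/4) + (6/7)·(29/5) = 811/140.

811/140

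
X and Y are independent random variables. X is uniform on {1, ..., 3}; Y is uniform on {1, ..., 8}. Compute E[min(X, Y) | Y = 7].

2

Outcomes with Y = 7: (1,7), (2,7), (3,7), each with probability 1/24.
E[min(X, Y) | Y = 7] = (1 + 2 + 3) / 3 = 2.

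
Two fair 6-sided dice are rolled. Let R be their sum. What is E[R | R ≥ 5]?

116/15

P(R ≥ 5) = 5/6.
Σ over the event: 5·1/9 + 6·5/36 + 7·1/6 + 8·5/36 + 9·1/9 + 10·1/12 + 11·1/18 + 12·1/36 = 58/9.
E[R | R ≥ 5] = (58/9) / (5/6) = 116/15.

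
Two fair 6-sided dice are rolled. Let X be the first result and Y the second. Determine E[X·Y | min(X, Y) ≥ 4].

Outcomes with min(X, Y) ≥ 4: (4,4), (4,5), (4,6), (5,4), (5,5), (5,6), (6,4), (6,5), (6,6), each with probability 1/36.
E[X·Y | min(X, Y) ≥ 4] = (16 + 20 + 24 + 20 + 25 + 30 + 24 + 30 + 36) / 9 = 25.

25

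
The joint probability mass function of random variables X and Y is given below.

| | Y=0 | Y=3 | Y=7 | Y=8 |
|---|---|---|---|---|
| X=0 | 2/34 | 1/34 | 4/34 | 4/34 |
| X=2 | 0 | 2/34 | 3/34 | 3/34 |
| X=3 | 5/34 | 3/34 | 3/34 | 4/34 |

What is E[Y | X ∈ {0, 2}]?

6

P(X ∈ {0, 2}) = 19/34.
Σ Y·P over the event = 0·(2/34) + 3·(1/34) + 7·(4/34) + 8·(4/34) + 3·(2/34) + 7·(3/34) + 8·(3/34) = 57/17.
E[Y | X ∈ {0, 2}] = (57/17) / (19/34) = 6.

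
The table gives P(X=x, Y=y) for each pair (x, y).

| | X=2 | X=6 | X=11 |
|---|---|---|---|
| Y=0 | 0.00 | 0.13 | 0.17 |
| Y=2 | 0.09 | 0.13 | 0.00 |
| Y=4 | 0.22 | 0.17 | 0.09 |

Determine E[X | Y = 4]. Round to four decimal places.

P(Y = 4) = 0.48.
Σ X·P over the event = 2·(0.22) + 6·(0.17) + 11·(0.09) = 2.45.
E[X | Y = 4] = (2.45) / (0.48) = 5.1042.

5.1042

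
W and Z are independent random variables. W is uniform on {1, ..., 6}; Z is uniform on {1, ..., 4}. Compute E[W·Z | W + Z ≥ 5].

P(W + Z ≥ 5) = 3/4.
Summing WZ·P(x,y) over outcomes with W + Z ≥ 5 gives 65/8.
E[W·Z | W + Z ≥ 5] = (65/8) / (3/4) = 65/6.

65/6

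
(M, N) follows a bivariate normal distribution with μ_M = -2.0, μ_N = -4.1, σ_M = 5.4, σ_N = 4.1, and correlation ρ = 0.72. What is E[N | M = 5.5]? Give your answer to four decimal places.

0.0000

E[N | M=x] = μ_N + ρ(σ_N/σ_M)(x − μ_M) for jointly normal variables.
E[N | M=5.5] = -4.1 + (0.72)·(4.1/5.4)·(5.5 − (-2.0)) = -4.1 + (0.54667)·(7.5) = 0.0000.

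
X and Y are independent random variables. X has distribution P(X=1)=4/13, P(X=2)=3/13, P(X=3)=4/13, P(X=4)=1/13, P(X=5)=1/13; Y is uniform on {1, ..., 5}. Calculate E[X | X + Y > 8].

P(X + Y > 8) = 3/65.
Summing X·P(x,y) over outcomes with X + Y > 8 gives 14/65.
E[X | X + Y > 8] = (14/65) / (3/65) = 14/3.

14/3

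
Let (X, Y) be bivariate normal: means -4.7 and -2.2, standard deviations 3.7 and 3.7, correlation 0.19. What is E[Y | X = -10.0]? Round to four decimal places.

-3.2070

The regression of Y on X has slope ρ·σ_Y/σ_X and passes through (μ_X, μ_Y).
E[Y | X=-10.0] = -2.2 + (0.19)·(3.7/3.7)·(-10.0 − (-4.7)) = -2.2 + (0.19)·(-5.3) = -3.2070.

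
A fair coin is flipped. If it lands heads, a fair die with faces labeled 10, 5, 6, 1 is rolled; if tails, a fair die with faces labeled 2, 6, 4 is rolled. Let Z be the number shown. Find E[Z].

E[Z | heads] = (10+5+6+1)/4 = 11/2.
E[Z | tails] = (2+6+4)/3 = 4.
By the law of total expectation,
E[Z] = (1/2)·(11/2) + (1/2)·(4) = 19/4.

19/4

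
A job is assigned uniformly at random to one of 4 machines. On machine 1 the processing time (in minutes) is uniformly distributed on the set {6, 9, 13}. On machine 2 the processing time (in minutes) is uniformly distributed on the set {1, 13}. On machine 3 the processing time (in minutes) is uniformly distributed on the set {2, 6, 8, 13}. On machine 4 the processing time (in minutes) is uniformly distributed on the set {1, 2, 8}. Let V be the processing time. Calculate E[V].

109/16

E[V | machine 1] = (6+9+13)/3 = 28/3.
E[V | machine 2] = (1+13)/2 = 7.
E[V | machine 3] = (2+6+8+13)/4 = 29/4.
E[V | machine 4] = (1+2+8)/3 = 11/3.
By the law of total expectation,
E[V] = (1/4)·(28/3) + (1/4)·(7) + (1/4)·(29/4) + (1/4)·(11/3) = 109/16.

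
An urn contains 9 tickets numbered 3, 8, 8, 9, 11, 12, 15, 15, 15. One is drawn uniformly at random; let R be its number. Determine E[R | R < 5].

3

P(R < 5) = 1/9.
Σ over the event: 3·1/9 = 1/3.
E[R | R < 5] = (1/3) / (1/9) = 3.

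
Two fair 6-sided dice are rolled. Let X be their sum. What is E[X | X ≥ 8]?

P(X ≥ 8) = 5/12.
Σ over the event: 8·5/36 + 9·1/9 + 10·1/12 + 11·1/18 + 12·1/36 = 35/9.
E[X | X ≥ 8] = (35/9) / (5/12) = 28/3.

28/3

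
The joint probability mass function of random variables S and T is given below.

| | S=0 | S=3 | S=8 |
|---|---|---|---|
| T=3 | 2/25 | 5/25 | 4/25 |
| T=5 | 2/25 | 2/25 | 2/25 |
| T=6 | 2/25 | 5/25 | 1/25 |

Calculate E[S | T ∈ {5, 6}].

P(T ∈ {5, 6}) = 14/25.
Σ S·P over the event = 0·(2/25) + 0·(2/25) + 3·(2/25) + 3·(5/25) + 8·(2/25) + 8·(1/25) = 9/5.
E[S | T ∈ {5, 6}] = (9/5) / (14/25) = 45/14.

45/14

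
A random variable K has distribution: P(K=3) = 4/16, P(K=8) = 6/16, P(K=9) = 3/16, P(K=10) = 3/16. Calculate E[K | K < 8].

P(K < 8) = 1/4.
Σ over the event: 3·1/4 = 3/4.
E[K | K < 8] = (3/4) / (1/4) = 3.

3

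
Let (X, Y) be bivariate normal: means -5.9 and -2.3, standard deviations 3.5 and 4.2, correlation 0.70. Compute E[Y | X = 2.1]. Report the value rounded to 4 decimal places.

E[Y | X=x] = μ_Y + ρ(σ_Y/σ_X)(x − μ_X) for jointly normal variables.
E[Y | X=2.1] = -2.3 + (0.70)·(4.2/3.5)·(2.1 − (-5.9)) = -2.3 + (0.84)·(8) = 4.4200.

4.4200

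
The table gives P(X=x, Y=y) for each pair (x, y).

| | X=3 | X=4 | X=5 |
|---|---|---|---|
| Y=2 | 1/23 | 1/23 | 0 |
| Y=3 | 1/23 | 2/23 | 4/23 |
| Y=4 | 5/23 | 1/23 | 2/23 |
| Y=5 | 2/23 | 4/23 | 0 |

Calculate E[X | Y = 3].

P(Y = 3) = 7/23.
Σ X·P over the event = 3·(1/23) + 4·(2/23) + 5·(4/23) = 31/23.
E[X | Y = 3] = (31/23) / (7/23) = 31/7.

31/7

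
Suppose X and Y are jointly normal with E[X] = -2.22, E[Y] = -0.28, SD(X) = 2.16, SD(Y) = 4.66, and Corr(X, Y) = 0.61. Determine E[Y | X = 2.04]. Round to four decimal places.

E[Y | X=x] = μ_Y + ρ(σ_Y/σ_X)(x − μ_X) for jointly normal variables.
E[Y | X=2.04] = -0.28 + (0.61)·(4.66/2.16)·(2.04 − (-2.22)) = -0.28 + (1.316)·(4.26) = 5.3262.

5.3262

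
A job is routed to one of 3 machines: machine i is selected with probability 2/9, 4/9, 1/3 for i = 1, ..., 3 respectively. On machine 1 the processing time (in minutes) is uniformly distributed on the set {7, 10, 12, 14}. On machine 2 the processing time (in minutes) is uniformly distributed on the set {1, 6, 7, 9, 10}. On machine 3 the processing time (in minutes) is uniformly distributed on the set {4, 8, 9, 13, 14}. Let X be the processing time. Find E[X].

767/90

E[X | machine 1] = (7+10+12+14)/4 = 43/4.
E[X | machine 2] = (1+6+7+9+10)/5 = 33/5.
E[X | machine 3] = (4+8+9+13+14)/5 = 48/5.
E[X] = (2/9)·(43/4) + (4/9)·(33/5) + (1/3)·(48/5) = 767/90.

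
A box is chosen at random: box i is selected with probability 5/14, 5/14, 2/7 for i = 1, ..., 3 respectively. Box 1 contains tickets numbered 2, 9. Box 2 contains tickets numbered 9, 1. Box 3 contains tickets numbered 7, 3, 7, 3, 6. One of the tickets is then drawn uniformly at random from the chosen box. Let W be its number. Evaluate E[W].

733/140

E[W | box 1] = (2+9)/2 = 11/2.
E[W | box 2] = (9+1)/2 = 5.
E[W | box 3] = (7+3+7+3+6)/5 = 26/5.
By the law of total expectation,
E[W] = (5/14)·(11/2) + (5/14)·(5) + (2/7)·(26/5) = 733/140.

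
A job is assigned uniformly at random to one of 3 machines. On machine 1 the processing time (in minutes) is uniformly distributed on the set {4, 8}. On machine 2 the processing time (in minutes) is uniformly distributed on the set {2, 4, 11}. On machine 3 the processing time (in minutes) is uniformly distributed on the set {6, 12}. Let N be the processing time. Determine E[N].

62/9

E[N | machine 1] = (4+8)/2 = 6.
E[N | machine 2] = (2+4+11)/3 = 17/3.
E[N | machine 3] = (6+12)/2 = 9.
By the law of total expectation,
E[N] = (1/3)·(6) + (1/3)·(17/3) + (1/3)·(9) = 62/9.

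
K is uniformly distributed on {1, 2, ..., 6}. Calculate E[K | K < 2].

Given K < 2, K is equally likely to be any of {1}.
E[K | K < 2] = (1) / 1 = 1.

1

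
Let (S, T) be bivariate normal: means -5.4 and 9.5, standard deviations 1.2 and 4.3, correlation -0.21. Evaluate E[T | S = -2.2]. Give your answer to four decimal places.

7.0920

For a bivariate normal, E[T | S=x] = μ_T + ρ·(σ_T/σ_S)·(x − μ_S).
E[T | S=-2.2] = 9.5 + (-0.21)·(4.3/1.2)·(-2.2 − (-5.4)) = 9.5 + (-0.7525)·(3.2) = 7.0920.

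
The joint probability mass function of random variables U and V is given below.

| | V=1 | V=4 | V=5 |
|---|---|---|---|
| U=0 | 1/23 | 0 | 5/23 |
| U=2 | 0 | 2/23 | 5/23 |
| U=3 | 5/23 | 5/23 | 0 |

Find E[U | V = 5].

1

P(V = 5) = 10/23.
Σ U·P over the event = 0·(5/23) + 2·(5/23) = 10/23.
E[U | V = 5] = (10/23) / (10/23) = 1.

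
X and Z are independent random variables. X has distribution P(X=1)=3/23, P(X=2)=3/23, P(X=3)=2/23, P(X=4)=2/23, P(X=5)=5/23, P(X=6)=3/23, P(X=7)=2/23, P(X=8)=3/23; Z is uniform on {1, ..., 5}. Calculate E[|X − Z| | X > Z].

231/73

P(X > Z) = 73/115.
Summing |X−Z|·P(x,y) over outcomes with X > Z gives 231/115.
E[|X − Z| | X > Z] = (231/115) / (73/115) = 231/73.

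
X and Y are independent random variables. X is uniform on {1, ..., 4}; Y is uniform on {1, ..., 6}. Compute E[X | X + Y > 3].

8/3

P(X + Y > 3) = 7/8.
Summing X·P(x,y) over outcomes with X + Y > 3 gives 7/3.
E[X | X + Y > 3] = (7/3) / (7/8) = 8/3.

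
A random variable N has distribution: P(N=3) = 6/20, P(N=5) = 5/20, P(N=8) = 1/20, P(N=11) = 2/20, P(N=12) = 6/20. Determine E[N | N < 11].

17/4

P(N < 11) = 3/5.
Σ over the event: 3·3/10 + 5·1/4 + 8·1/20 = 51/20.
E[N | N < 11] = (51/20) / (3/5) = 17/4.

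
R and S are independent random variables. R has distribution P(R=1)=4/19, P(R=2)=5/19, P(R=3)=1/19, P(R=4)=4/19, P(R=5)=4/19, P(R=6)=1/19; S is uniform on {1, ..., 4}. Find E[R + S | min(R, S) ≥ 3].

P(min(R, S) ≥ 3) = 5/19.
Summing (R+S)·P(x,y) over outcomes with min(R, S) ≥ 3 gives 40/19.
E[R + S | min(R, S) ≥ 3] = (40/19) / (5/19) = 8.

8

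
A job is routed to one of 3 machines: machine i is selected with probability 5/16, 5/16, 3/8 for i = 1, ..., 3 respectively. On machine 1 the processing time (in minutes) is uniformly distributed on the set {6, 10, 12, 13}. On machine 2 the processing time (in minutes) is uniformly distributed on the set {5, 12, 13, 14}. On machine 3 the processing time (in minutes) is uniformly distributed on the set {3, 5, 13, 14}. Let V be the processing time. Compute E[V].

635/64

E[V | machine 1] = (6+10+12+13)/4 = 41/4.
E[V | machine 2] = (5+12+13+14)/4 = 11.
E[V | machine 3] = (3+5+13+14)/4 = 35/4.
E[V] = (5/16)·(41/4) + (5/16)·(11) + (3/8)·(35/4) = 635/64.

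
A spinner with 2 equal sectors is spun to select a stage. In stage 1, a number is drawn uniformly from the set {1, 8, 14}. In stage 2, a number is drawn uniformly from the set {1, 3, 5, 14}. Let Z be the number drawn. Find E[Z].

E[Z | stage 1] = (1+8+14)/3 = 23/3.
E[Z | stage 2] = (1+3+5+14)/4 = 23/4.
By the law of total expectation,
E[Z] = (1/2)·(23/3) + (1/2)·(23/4) = 161/24.

161/24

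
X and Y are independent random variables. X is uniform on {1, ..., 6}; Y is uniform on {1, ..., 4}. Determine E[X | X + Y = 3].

3/2

P(X + Y = 3) = 1/12.
Summing X·P(x,y) over outcomes with X + Y = 3 gives 1/8.
E[X | X + Y = 3] = (1/8) / (1/12) = 3/2.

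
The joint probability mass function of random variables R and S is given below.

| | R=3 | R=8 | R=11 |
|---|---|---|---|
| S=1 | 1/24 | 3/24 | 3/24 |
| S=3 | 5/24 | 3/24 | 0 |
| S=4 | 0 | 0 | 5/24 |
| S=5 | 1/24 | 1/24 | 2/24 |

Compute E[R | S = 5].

33/4

P(S = 5) = 1/6.
Σ R·P over the event = 3·(1/24) + 8·(1/24) + 11·(2/24) = 11/8.
E[R | S = 5] = (11/8) / (1/6) = 33/4.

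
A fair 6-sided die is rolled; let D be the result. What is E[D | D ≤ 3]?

Given D ≤ 3, D is equally likely to be any of {1, 2, 3}.
E[D | D ≤ 3] = (1 + 2 + 3) / 3 = 2.

2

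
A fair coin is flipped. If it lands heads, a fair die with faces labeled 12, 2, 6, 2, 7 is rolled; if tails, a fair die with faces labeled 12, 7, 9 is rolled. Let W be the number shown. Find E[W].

E[W | heads] = (12+2+6+2+7)/5 = 29/5.
E[W | tails] = (12+7+9)/3 = 28/3.
By the law of total expectation,
E[W] = (1/2)·(29/5) + (1/2)·(28/3) = 227/30.

227/30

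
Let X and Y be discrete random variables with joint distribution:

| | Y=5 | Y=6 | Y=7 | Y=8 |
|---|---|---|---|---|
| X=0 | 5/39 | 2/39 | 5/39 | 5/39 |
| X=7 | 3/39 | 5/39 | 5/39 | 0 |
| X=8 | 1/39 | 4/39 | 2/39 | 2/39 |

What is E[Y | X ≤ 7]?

P(X ≤ 7) = 10/13.
Summing Y·P(X=x,Y=y) over the conditioning event gives 64/13.
E[Y | X ≤ 7] = (64/13) / (10/13) = 32/5.

32/5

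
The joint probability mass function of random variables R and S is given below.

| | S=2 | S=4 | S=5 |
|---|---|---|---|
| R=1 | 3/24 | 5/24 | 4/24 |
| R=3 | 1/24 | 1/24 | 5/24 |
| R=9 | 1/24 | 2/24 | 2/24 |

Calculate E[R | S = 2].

P(S = 2) = 5/24.
Σ R·P over the event = 1·(3/24) + 3·(1/24) + 9·(1/24) = 5/8.
E[R | S = 2] = (5/8) / (5/24) = 3.

3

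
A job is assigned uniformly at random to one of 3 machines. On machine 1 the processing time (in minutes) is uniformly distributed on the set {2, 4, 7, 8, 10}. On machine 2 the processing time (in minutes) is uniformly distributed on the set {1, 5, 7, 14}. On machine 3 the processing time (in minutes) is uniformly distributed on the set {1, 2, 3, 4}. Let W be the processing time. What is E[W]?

103/20

E[W | machine 1] = (2+4+7+8+10)/5 = 31/5.
E[W | machine 2] = (1+5+7+14)/4 = 27/4.
E[W | machine 3] = (1+2+3+4)/4 = 5/2.
E[W] = (1/3)·(31/5) + (1/3)·(27/4) + (1/3)·(5/2) = 103/20.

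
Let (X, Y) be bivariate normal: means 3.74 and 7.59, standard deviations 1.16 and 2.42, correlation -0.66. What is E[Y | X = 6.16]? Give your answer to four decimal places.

E[Y | X=x] = μ_Y + ρ(σ_Y/σ_X)(x − μ_X) for jointly normal variables.
E[Y | X=6.16] = 7.59 + (-0.66)·(2.42/1.16)·(6.16 − (3.74)) = 7.59 + (-1.3769)·(2.42) = 4.2579.

4.2579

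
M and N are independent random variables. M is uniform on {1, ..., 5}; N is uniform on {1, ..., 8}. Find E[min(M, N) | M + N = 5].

3/2

P(M + N = 5) = 1/10.
Summing min(M,N)·P(x,y) over outcomes with M + N = 5 gives 3/20.
E[min(M, N) | M + N = 5] = (3/20) / (1/10) = 3/2.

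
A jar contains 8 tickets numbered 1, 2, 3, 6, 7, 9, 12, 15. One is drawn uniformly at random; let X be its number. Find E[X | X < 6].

2

P(X < 6) = 3/8.
Σ over the event: 1·1/8 + 2·1/8 + 3·1/8 = 3/4.
E[X | X < 6] = (3/4) / (3/8) = 2.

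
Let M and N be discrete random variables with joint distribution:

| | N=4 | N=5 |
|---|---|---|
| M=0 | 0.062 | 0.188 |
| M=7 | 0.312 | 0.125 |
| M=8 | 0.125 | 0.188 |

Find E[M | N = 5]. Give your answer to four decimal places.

P(N = 5) = 0.501.
Σ M·P over the event = 0·(0.188) + 7·(0.125) + 8·(0.188) = 2.379.
E[M | N = 5] = (2.379) / (0.501) = 4.7485.

4.7485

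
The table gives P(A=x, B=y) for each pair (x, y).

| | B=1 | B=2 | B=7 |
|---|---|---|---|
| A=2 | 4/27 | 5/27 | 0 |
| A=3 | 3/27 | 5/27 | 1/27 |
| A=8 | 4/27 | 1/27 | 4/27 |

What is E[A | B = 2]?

P(B = 2) = 11/27.
Σ A·P over the event = 2·(5/27) + 3·(5/27) + 8·(1/27) = 11/9.
E[A | B = 2] = (11/9) / (11/27) = 3.

3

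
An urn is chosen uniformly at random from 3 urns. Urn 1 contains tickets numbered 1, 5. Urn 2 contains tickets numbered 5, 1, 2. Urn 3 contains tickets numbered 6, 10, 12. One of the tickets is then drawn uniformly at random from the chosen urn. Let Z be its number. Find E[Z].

E[Z | urn 1] = (1+5)/2 = 3.
E[Z | urn 2] = (5+1+2)/3 = 8/3.
E[Z | urn 3] = (6+10+12)/3 = 28/3.
E[Z] = (1/3)·(3) + (1/3)·(8/3) + (1/3)·(28/3) = 5.

5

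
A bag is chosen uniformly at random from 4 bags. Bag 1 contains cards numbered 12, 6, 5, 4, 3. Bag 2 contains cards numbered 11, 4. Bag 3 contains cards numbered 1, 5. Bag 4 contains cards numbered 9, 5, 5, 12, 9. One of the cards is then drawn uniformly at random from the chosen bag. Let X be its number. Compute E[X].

E[X | bag 1] = (12+6+5+4+3)/5 = 6.
E[X | bag 2] = (11+4)/2 = 15/2.
E[X | bag 3] = (1+5)/2 = 3.
E[X | bag 4] = (9+5+5+12+9)/5 = 8.
By the law of total expectation,
E[X] = (1/4)·(6) + (1/4)·(15/2) + (1/4)·(3) + (1/4)·(8) = 49/8.

49/8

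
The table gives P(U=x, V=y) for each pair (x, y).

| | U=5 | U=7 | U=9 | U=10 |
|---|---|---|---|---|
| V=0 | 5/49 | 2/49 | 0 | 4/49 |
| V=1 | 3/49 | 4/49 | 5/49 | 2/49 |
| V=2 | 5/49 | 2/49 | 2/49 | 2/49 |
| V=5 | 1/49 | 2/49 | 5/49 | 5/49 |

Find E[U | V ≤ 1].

187/25

P(V ≤ 1) = 25/49.
Summing U·P(U=x,V=y) over the conditioning event gives 187/49.
E[U | V ≤ 1] = (187/49) / (25/49) = 187/25.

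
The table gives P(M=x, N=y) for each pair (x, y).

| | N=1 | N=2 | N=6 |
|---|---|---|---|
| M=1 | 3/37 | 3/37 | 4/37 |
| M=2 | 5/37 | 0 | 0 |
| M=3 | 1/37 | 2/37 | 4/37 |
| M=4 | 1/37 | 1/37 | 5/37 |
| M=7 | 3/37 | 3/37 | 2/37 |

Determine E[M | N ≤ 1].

P(N ≤ 1) = 13/37.
Σ M·P over the event = 1·(3/37) + 2·(5/37) + 3·(1/37) + 4·(1/37) + 7·(3/37) = 41/37.
E[M | N ≤ 1] = (41/37) / (13/37) = 41/13.

41/13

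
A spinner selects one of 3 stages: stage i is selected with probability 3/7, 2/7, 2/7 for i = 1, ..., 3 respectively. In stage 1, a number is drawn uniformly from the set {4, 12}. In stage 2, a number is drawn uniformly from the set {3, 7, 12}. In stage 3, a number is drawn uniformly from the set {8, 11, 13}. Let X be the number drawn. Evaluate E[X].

E[X | stage 1] = (4+12)/2 = 8.
E[X | stage 2] = (3+7+12)/3 = 22/3.
E[X | stage 3] = (8+11+13)/3 = 32/3.
By the law of total expectation,
E[X] = (3/7)·(8) + (2/7)·(22/3) + (2/7)·(32/3) = 60/7.

60/7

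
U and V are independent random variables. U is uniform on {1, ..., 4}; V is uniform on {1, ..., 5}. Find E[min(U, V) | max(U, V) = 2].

4/3

Outcomes with max(U, V) = 2: (1,2), (2,1), (2,2), each with probability 1/20.
E[min(U, V) | max(U, V) = 2] = (1 + 1 + 2) / 3 = 4/3.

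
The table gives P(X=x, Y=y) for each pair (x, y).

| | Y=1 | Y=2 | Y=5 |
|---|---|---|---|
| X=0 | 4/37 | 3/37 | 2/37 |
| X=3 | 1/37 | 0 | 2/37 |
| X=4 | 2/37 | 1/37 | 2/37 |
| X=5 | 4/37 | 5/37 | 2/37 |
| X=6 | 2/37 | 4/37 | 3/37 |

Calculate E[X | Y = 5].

P(Y = 5) = 11/37.
Σ X·P over the event = 0·(2/37) + 3·(2/37) + 4·(2/37) + 5·(2/37) + 6·(3/37) = 42/37.
E[X | Y = 5] = (42/37) / (11/37) = 42/11.

42/11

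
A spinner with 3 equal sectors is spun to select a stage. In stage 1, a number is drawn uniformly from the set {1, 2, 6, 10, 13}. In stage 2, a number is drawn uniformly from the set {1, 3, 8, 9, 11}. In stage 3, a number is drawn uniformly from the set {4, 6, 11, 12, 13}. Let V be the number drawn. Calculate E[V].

22/3

E[V | stage 1] = (1+2+6+10+13)/5 = 32/5.
E[V | stage 2] = (1+3+8+9+11)/5 = 32/5.
E[V | stage 3] = (4+6+11+12+13)/5 = 46/5.
By the law of total expectation,
E[V] = (1/3)·(32/5) + (1/3)·(32/5) + (1/3)·(46/5) = 22/3.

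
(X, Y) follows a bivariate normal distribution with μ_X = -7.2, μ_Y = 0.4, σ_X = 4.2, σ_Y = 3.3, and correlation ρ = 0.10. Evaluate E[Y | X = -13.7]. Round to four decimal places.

The regression of Y on X has slope ρ·σ_Y/σ_X and passes through (μ_X, μ_Y).
E[Y | X=-13.7] = 0.4 + (0.10)·(3.3/4.2)·(-13.7 − (-7.2)) = 0.4 + (0.078571)·(-6.5) = -0.1107.

-0.1107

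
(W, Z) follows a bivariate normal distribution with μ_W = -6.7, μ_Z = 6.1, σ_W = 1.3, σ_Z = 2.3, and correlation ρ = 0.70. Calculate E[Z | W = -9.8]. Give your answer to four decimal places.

2.2608

For a bivariate normal, E[Z | W=x] = μ_Z + ρ·(σ_Z/σ_W)·(x − μ_W).
E[Z | W=-9.8] = 6.1 + (0.70)·(2.3/1.3)·(-9.8 − (-6.7)) = 6.1 + (1.23846)·(-3.1) = 2.2608.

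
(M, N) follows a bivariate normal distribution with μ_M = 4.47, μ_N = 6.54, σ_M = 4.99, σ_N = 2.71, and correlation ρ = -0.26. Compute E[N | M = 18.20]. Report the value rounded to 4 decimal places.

4.6013

The regression of N on M has slope ρ·σ_N/σ_M and passes through (μ_M, μ_N).
E[N | M=18.20] = 6.54 + (-0.26)·(2.71/4.99)·(18.20 − (4.47)) = 6.54 + (-0.1412)·(13.73) = 4.6013.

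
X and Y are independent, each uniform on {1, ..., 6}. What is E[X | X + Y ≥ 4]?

122/33

P(X + Y ≥ 4) = 11/12.
Summing X·P(x,y) over outcomes with X + Y ≥ 4 gives 61/18.
E[X | X + Y ≥ 4] = (61/18) / (11/12) = 122/33.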